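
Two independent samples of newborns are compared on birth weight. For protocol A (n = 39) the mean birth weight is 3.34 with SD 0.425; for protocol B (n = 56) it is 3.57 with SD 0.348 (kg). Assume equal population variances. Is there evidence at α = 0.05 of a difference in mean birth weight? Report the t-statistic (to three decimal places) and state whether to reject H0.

t = -2.892; reject H0

Let group 1 = protocol A, group 2 = protocol B. H0: μ_1 = μ_2; H1: μ_1 ≠ μ_2 (two-sample pooled-variance t-test, two-sided).
s_p² = [(39−1)·0.425² + (56−1)·0.348²]/(39+56−2) = 0.145424
t = (3.34 − 3.57)/√[0.145424·(1/39 + 1/56)] = -2.892
df = n₁ + n₂ − 2 = 93
Two-sided p-value ≈ 0.0048
Since p ≈ 0.0048 < α = 0.05, reject H0; the evidence is statistically significant.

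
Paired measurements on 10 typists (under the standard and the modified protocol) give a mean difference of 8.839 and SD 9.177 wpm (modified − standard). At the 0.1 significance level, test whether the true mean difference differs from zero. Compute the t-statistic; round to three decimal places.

3.046

H0: μ_d = 0; H1: μ_d ≠ 0 (paired t-test on the differences, two-sided).
t = d̄/(s_d/√n) = 8.839/(9.177/√10) = 3.046
df = n − 1 = 9
Two-sided p-value ≈ 0.014
Since p ≈ 0.014 < α = 0.1, reject H0; the evidence is statistically significant.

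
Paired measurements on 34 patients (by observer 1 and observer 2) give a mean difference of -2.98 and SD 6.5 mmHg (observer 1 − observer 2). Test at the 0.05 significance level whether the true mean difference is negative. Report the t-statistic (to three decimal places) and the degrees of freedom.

t = -2.673, df = 33

H0: μ_d = 0; H1: μ_d < 0 (paired t-test on the differences, left-tailed).
t = d̄/(s_d/√n) = -2.98/(6.5/√34) = -2.673
df = n − 1 = 33
p-value = P(T ≤ -2.673) ≈ 0.006
Since p ≈ 0.006 < α = 0.05, reject H0; the evidence is statistically significant.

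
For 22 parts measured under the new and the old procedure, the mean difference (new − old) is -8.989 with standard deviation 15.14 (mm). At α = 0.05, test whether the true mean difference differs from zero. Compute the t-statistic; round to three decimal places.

-2.785

H0: μ_d = 0; H1: μ_d ≠ 0 (paired t-test on the differences, two-sided).
t = d̄/(s_d/√n) = -8.989/(15.14/√22) = -2.785
df = n − 1 = 21
Two-sided p-value ≈ 0.011
Since p ≈ 0.011 < α = 0.05, reject H0; the evidence is statistically significant.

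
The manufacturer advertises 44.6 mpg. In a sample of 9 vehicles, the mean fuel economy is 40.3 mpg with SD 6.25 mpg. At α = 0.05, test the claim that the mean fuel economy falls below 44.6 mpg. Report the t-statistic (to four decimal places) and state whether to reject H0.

H0: μ = 44.6; H1: μ < 44.6 (one-sample t-test, left-tailed).
t = (x̄ − μ₀)/(s/√n) = (40.3 − 44.6)/(6.25/√9) = -2.0640
df = n − 1 = 8
p-value = P(T ≤ -2.0640) ≈ 0.0365
Since p ≈ 0.0365 < α = 0.05, reject H0; the data support H1.

t = -2.0640; reject H0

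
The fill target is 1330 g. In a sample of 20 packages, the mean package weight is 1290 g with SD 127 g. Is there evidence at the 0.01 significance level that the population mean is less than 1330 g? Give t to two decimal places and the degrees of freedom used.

t = -1.41, df = 19

H0: μ = 1330; H1: μ < 1330 (one-sample t-test, left-tailed).
t = (x̄ − μ₀)/(s/√n) = (1290 − 1330)/(127/√20) = -1.41
df = n − 1 = 19
p-value = P(T ≤ -1.41) ≈ 0.0876
Since p ≈ 0.0876 > α = 0.01, fail to reject H0; the data do not provide sufficient evidence against H0.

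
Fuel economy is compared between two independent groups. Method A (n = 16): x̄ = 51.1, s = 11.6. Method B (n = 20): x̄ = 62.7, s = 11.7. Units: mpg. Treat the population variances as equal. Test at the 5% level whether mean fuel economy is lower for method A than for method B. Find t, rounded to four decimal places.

Let group 1 = method A, group 2 = method B. H0: μ_1 = μ_2; H1: μ_1 < μ_2 (two-sample pooled-variance t-test, left-tailed).
s_p² = [(16−1)·11.6² + (20−1)·11.7²]/(16+20−2) = 135.862
t = (51.1 − 62.7)/√[135.862·(1/16 + 1/20)] = -2.9671
df = n₁ + n₂ − 2 = 34
p-value = P(T ≤ -2.9671) ≈ 0.003
Since p ≈ 0.003 < α = 0.05, reject H0; the evidence is statistically significant.

-2.9671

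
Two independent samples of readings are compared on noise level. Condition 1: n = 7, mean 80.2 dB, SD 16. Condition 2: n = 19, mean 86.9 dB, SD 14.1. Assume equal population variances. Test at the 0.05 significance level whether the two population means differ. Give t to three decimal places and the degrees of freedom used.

Let group 1 = condition 1, group 2 = condition 2. H0: μ_1 = μ_2; H1: μ_1 ≠ μ_2 (two-sample pooled-variance t-test, two-sided).
s_p² = [(7−1)·16² + (19−1)·14.1²]/(7+19−2) = 213.107
t = (80.2 − 86.9)/√[213.107·(1/7 + 1/19)] = -1.038
df = n₁ + n₂ − 2 = 24
Two-sided p-value ≈ 0.310
Since p ≈ 0.310 > α = 0.05, fail to reject H0; the data do not provide sufficient evidence against H0.

t = -1.038, df = 24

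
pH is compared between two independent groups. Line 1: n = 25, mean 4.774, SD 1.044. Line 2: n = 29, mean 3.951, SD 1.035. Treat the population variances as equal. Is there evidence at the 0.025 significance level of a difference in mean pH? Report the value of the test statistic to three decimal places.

2.902

Let group 1 = line 1, group 2 = line 2. H0: μ_1 = μ_2; H1: μ_1 ≠ μ_2 (two-sample pooled-variance t-test, two-sided).
s_p² = [(25−1)·1.044² + (29−1)·1.035²]/(25+29−2) = 1.07986
t = (4.774 − 3.951)/√[1.07986·(1/25 + 1/29)] = 2.902
df = n₁ + n₂ − 2 = 52
Two-sided p-value ≈ 0.0054
Since p ≈ 0.0054 < α = 0.025, reject H0; the data support H1.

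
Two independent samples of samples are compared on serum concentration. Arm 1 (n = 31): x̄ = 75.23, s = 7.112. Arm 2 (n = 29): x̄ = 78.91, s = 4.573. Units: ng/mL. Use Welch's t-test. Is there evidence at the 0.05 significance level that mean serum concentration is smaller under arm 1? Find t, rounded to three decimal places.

Let group 1 = arm 1, group 2 = arm 2. H0: μ_1 = μ_2; H1: μ_1 < μ_2 (Welch's two-sample t-test, left-tailed).
t = (x̄_1 − x̄_2)/√(s_1²/n_1 + s_2²/n_2) = (75.23 − 78.91)/√(7.112²/31 + 4.573²/29) = -2.399
Welch–Satterthwaite df ≈ 51.58
p-value = P(T ≤ -2.399) ≈ 0.010
Since p ≈ 0.010 < α = 0.05, reject H0; the data support H1.

-2.399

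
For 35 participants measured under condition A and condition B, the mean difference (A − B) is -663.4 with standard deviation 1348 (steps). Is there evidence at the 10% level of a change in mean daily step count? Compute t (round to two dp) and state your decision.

H0: μ_d = 0; H1: μ_d ≠ 0 (paired t-test on the differences, two-sided).
t = d̄/(s_d/√n) = -663.4/(1348/√35) = -2.91
df = n − 1 = 34
Two-sided p-value ≈ 0.0063
Since p ≈ 0.0063 < α = 0.1, reject H0; the evidence is statistically significant.

t = -2.91; reject H0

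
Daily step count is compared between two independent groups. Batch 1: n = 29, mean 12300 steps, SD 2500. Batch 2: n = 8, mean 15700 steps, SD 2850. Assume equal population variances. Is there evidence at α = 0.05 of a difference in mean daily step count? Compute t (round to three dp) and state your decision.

t = -3.308; reject H0

Let group 1 = batch 1, group 2 = batch 2. H0: μ_1 = μ_2; H1: μ_1 ≠ μ_2 (two-sample pooled-variance t-test, two-sided).
s_p² = [(29−1)·2500² + (8−1)·2850²]/(29+8−2) = 6624500
t = (12300 − 15700)/√[6624500·(1/29 + 1/8)] = -3.308
df = n₁ + n₂ − 2 = 35
Two-sided p-value ≈ 0.002
Since p ≈ 0.002 < α = 0.05, reject H0; the data support H1.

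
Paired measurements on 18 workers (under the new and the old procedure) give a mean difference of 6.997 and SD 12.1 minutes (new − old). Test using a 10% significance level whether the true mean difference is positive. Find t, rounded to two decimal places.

H0: μ_d = 0; H1: μ_d > 0 (paired t-test on the differences, right-tailed).
t = d̄/(s_d/√n) = 6.997/(12.1/√18) = 2.45
df = n − 1 = 17
p-value = P(T ≥ 2.45) ≈ 0.013
Since p ≈ 0.013 < α = 0.1, reject H0; the evidence is statistically significant.

2.45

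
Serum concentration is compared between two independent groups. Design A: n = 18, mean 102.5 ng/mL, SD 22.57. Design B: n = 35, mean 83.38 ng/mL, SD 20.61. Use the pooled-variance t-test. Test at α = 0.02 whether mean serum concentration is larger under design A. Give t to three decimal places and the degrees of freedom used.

t = 3.097, df = 51

Let group 1 = design A, group 2 = design B. H0: μ_1 = μ_2; H1: μ_1 > μ_2 (two-sample pooled-variance t-test, right-tailed).
s_p² = [(18−1)·22.57² + (35−1)·20.61²]/(18+35−2) = 452.983
t = (102.5 − 83.38)/√[452.983·(1/18 + 1/35)] = 3.097
df = n₁ + n₂ − 2 = 51
p-value = P(T ≥ 3.097) ≈ 0.002
Since p ≈ 0.002 < α = 0.02, reject H0; the evidence is statistically significant.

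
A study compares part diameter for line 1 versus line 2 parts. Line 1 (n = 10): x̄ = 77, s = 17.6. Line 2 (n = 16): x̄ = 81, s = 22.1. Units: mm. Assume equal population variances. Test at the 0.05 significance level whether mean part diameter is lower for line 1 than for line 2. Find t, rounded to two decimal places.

Let group 1 = line 1, group 2 = line 2. H0: μ_1 = μ_2; H1: μ_1 < μ_2 (two-sample pooled-variance t-test, left-tailed).
s_p² = [(10−1)·17.6² + (16−1)·22.1²]/(10+16−2) = 421.416
t = (77 − 81)/√[421.416·(1/10 + 1/16)] = -0.48
df = n₁ + n₂ − 2 = 24
p-value = P(T ≤ -0.48) ≈ 0.3166
Since p ≈ 0.3166 > α = 0.05, fail to reject H0; the data do not provide sufficient evidence against H0.

-0.48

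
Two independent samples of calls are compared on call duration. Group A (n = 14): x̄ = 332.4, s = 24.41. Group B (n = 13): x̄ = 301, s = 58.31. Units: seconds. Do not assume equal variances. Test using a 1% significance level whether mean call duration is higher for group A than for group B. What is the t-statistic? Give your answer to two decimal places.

1.80

Let group 1 = group A, group 2 = group B. H0: μ_1 = μ_2; H1: μ_1 > μ_2 (Welch's two-sample t-test, right-tailed).
t = (x̄_1 − x̄_2)/√(s_1²/n_1 + s_2²/n_2) = (332.4 − 301)/√(24.41²/14 + 58.31²/13) = 1.80
Welch–Satterthwaite df ≈ 15.84
p-value = P(T ≥ 1.80) ≈ 0.045
Since p ≈ 0.045 > α = 0.01, fail to reject H0; the evidence is not statistically significant.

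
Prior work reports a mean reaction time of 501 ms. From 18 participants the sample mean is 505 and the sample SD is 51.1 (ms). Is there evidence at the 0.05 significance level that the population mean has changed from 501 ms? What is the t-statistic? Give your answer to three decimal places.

H0: μ = 501; H1: μ ≠ 501 (one-sample t-test, two-sided).
t = (x̄ − μ₀)/(s/√n) = (505 − 501)/(51.1/√18) = 0.332
df = n − 1 = 17
Two-sided p-value ≈ 0.744
Since p ≈ 0.744 > α = 0.05, fail to reject H0; the evidence is not statistically significant.

0.332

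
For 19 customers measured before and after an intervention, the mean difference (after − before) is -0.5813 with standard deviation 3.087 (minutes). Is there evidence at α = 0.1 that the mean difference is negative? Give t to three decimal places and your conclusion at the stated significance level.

t = -0.821; fail to reject H0

H0: μ_d = 0; H1: μ_d < 0 (paired t-test on the differences, left-tailed).
t = d̄/(s_d/√n) = -0.5813/(3.087/√19) = -0.821
df = n − 1 = 18
p-value = P(T ≤ -0.821) ≈ 0.2112
Since p ≈ 0.2112 > α = 0.1, fail to reject H0; the evidence is not statistically significant.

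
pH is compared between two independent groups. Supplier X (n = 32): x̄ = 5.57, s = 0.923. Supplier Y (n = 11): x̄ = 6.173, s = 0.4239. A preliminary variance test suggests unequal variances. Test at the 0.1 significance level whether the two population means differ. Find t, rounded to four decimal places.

Let group 1 = supplier X, group 2 = supplier Y. H0: μ_1 = μ_2; H1: μ_1 ≠ μ_2 (Welch's two-sample t-test, two-sided).
t = (x̄_1 − x̄_2)/√(s_1²/n_1 + s_2²/n_2) = (5.57 − 6.173)/√(0.923²/32 + 0.4239²/11) = -2.9093
Welch–Satterthwaite df ≈ 37.24
Two-sided p-value ≈ 0.006
Since p ≈ 0.006 < α = 0.1, reject H0; the evidence is statistically significant.

-2.9093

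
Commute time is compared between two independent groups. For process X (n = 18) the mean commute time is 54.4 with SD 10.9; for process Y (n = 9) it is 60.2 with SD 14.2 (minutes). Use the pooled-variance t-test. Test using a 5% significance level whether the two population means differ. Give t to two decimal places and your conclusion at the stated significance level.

Let group 1 = process X, group 2 = process Y. H0: μ_1 = μ_2; H1: μ_1 ≠ μ_2 (two-sample pooled-variance t-test, two-sided).
s_p² = [(18−1)·10.9² + (9−1)·14.2²]/(18+9−2) = 145.316
t = (54.4 − 60.2)/√[145.316·(1/18 + 1/9)] = -1.18
df = n₁ + n₂ − 2 = 25
Two-sided p-value ≈ 0.2497
Since p ≈ 0.2497 > α = 0.05, fail to reject H0; the evidence is not statistically significant.

t = -1.18; fail to reject H0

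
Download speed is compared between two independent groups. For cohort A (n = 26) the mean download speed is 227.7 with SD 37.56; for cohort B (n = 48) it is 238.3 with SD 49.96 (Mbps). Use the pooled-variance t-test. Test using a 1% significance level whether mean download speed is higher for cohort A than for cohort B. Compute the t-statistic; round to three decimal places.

-0.946

Let group 1 = cohort A, group 2 = cohort B. H0: μ_1 = μ_2; H1: μ_1 > μ_2 (two-sample pooled-variance t-test, right-tailed).
s_p² = [(26−1)·37.56² + (48−1)·49.96²]/(26+48−2) = 2119.18
t = (227.7 − 238.3)/√[2119.18·(1/26 + 1/48)] = -0.946
df = n₁ + n₂ − 2 = 72
p-value = P(T ≥ -0.946) ≈ 0.826
Since p ≈ 0.826 > α = 0.01, fail to reject H0; the evidence is not statistically significant.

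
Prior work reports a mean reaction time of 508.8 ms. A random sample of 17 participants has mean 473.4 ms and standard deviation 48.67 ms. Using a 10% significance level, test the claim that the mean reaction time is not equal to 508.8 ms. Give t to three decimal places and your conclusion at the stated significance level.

H0: μ = 508.8; H1: μ ≠ 508.8 (one-sample t-test, two-sided).
t = (x̄ − μ₀)/(s/√n) = (473.4 − 508.8)/(48.67/√17) = -2.999
df = n − 1 = 16
Two-sided p-value ≈ 0.008
Since p ≈ 0.008 < α = 0.1, reject H0; the evidence is statistically significant.

t = -2.999; reject H0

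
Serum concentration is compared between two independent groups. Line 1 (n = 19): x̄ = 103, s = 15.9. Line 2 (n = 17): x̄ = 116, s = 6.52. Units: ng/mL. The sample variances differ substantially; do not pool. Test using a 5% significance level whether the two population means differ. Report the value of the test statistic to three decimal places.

Let group 1 = line 1, group 2 = line 2. H0: μ_1 = μ_2; H1: μ_1 ≠ μ_2 (Welch's two-sample t-test, two-sided).
t = (x̄_1 − x̄_2)/√(s_1²/n_1 + s_2²/n_2) = (103 − 116)/√(15.9²/19 + 6.52²/17) = -3.270
Welch–Satterthwaite df ≈ 24.43
Two-sided p-value ≈ 0.003
Since p ≈ 0.003 < α = 0.05, reject H0; the evidence is statistically significant.

-3.270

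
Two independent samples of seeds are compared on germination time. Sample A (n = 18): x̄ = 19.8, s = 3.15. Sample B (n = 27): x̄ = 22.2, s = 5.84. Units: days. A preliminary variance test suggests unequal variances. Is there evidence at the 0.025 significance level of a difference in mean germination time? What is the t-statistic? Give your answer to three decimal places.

-1.782

Let group 1 = sample A, group 2 = sample B. H0: μ_1 = μ_2; H1: μ_1 ≠ μ_2 (Welch's two-sample t-test, two-sided).
t = (x̄_1 − x̄_2)/√(s_1²/n_1 + s_2²/n_2) = (19.8 − 22.2)/√(3.15²/18 + 5.84²/27) = -1.782
Welch–Satterthwaite df ≈ 41.54
Two-sided p-value ≈ 0.0821
Since p ≈ 0.0821 > α = 0.025, fail to reject H0; the data do not provide sufficient evidence against H0.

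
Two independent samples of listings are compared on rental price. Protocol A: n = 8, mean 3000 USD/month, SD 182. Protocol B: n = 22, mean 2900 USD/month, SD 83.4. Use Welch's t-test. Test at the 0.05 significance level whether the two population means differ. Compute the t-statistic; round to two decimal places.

Let group 1 = protocol A, group 2 = protocol B. H0: μ_1 = μ_2; H1: μ_1 ≠ μ_2 (Welch's two-sample t-test, two-sided).
t = (x̄_1 − x̄_2)/√(s_1²/n_1 + s_2²/n_2) = (3000 − 2900)/√(182²/8 + 83.4²/22) = 1.50
Welch–Satterthwaite df ≈ 8.09
Two-sided p-value ≈ 0.1721
Since p ≈ 0.1721 > α = 0.05, fail to reject H0; the data do not provide sufficient evidence against H0.

1.50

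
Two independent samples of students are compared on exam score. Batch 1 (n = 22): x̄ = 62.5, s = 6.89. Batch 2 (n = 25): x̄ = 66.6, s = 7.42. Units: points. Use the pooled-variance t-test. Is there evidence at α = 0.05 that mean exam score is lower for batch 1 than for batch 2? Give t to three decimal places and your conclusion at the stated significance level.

t = -1.954; reject H0

Let group 1 = batch 1, group 2 = batch 2. H0: μ_1 = μ_2; H1: μ_1 < μ_2 (two-sample pooled-variance t-test, left-tailed).
s_p² = [(22−1)·6.89² + (25−1)·7.42²]/(22+25−2) = 51.5171
t = (62.5 − 66.6)/√[51.5171·(1/22 + 1/25)] = -1.954
df = n₁ + n₂ − 2 = 45
p-value = P(T ≤ -1.954) ≈ 0.028
Since p ≈ 0.028 < α = 0.05, reject H0; the data support H1.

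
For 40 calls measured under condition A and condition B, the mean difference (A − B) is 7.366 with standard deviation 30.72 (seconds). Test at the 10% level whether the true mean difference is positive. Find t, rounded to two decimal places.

H0: μ_d = 0; H1: μ_d > 0 (paired t-test on the differences, right-tailed).
t = d̄/(s_d/√n) = 7.366/(30.72/√40) = 1.52
df = n − 1 = 39
p-value = P(T ≥ 1.52) ≈ 0.069
Since p ≈ 0.069 < α = 0.1, reject H0; the evidence is statistically significant.

1.52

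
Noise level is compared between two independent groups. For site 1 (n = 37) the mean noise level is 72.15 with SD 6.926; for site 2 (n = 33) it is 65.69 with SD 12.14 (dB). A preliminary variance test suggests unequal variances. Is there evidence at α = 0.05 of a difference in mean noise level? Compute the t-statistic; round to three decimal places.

2.691

Let group 1 = site 1, group 2 = site 2. H0: μ_1 = μ_2; H1: μ_1 ≠ μ_2 (Welch's two-sample t-test, two-sided).
t = (x̄_1 − x̄_2)/√(s_1²/n_1 + s_2²/n_2) = (72.15 − 65.69)/√(6.926²/37 + 12.14²/33) = 2.691
Welch–Satterthwaite df ≈ 49.56
Two-sided p-value ≈ 0.0097
Since p ≈ 0.0097 < α = 0.05, reject H0; the evidence is statistically significant.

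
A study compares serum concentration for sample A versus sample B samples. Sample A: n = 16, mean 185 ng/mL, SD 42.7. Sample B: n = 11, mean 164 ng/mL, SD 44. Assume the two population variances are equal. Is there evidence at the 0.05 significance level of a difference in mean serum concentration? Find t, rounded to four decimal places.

1.2404

Let group 1 = sample A, group 2 = sample B. H0: μ_1 = μ_2; H1: μ_1 ≠ μ_2 (two-sample pooled-variance t-test, two-sided).
s_p² = [(16−1)·42.7² + (11−1)·44²]/(16+11−2) = 1868.37
t = (185 − 164)/√[1868.37·(1/16 + 1/11)] = 1.2404
df = n₁ + n₂ − 2 = 25
Two-sided p-value ≈ 0.226
Since p ≈ 0.226 > α = 0.05, fail to reject H0; the evidence is not statistically significant.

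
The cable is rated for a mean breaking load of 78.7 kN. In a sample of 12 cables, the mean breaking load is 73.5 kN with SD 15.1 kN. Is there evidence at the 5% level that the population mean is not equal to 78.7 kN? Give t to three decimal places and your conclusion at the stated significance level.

H0: μ = 78.7; H1: μ ≠ 78.7 (one-sample t-test, two-sided).
t = (x̄ − μ₀)/(s/√n) = (73.5 − 78.7)/(15.1/√12) = -1.193
df = n − 1 = 11
Two-sided p-value ≈ 0.258
Since p ≈ 0.258 > α = 0.05, fail to reject H0; the data do not provide sufficient evidence against H0.

t = -1.193; fail to reject H0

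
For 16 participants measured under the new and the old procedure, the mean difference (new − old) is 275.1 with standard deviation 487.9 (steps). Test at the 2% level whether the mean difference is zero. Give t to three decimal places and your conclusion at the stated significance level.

H0: μ_d = 0; H1: μ_d ≠ 0 (paired t-test on the differences, two-sided).
t = d̄/(s_d/√n) = 275.1/(487.9/√16) = 2.255
df = n − 1 = 15
Two-sided p-value ≈ 0.0395
Since p ≈ 0.0395 > α = 0.02, fail to reject H0; the data do not provide sufficient evidence against H0.

t = 2.255; fail to reject H0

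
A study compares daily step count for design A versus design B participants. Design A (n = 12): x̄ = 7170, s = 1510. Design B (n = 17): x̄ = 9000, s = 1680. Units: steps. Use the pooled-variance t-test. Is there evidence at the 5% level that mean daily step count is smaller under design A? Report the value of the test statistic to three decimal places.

-3.009

Let group 1 = design A, group 2 = design B. H0: μ_1 = μ_2; H1: μ_1 < μ_2 (two-sample pooled-variance t-test, left-tailed).
s_p² = [(12−1)·1510² + (17−1)·1680²]/(12+17−2) = 2601460
t = (7170 − 9000)/√[2601460·(1/12 + 1/17)] = -3.009
df = n₁ + n₂ − 2 = 27
p-value = P(T ≤ -3.009) ≈ 0.0028
Since p ≈ 0.0028 < α = 0.05, reject H0; the evidence is statistically significant.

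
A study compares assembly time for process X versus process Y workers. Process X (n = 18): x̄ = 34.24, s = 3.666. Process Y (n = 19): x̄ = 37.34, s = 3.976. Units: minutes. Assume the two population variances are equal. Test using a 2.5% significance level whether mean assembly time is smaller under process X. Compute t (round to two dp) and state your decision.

Let group 1 = process X, group 2 = process Y. H0: μ_1 = μ_2; H1: μ_1 < μ_2 (two-sample pooled-variance t-test, left-tailed).
s_p² = [(18−1)·3.666² + (19−1)·3.976²]/(18+19−2) = 14.6579
t = (34.24 − 37.34)/√[14.6579·(1/18 + 1/19)] = -2.46
df = n₁ + n₂ − 2 = 35
p-value = P(T ≤ -2.46) ≈ 0.009
Since p ≈ 0.009 < α = 0.025, reject H0; the evidence is statistically significant.

t = -2.46; reject H0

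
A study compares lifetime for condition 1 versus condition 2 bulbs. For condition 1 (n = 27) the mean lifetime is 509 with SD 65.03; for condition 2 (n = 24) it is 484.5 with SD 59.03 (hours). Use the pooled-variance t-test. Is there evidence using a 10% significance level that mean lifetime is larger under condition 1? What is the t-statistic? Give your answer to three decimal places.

Let group 1 = condition 1, group 2 = condition 2. H0: μ_1 = μ_2; H1: μ_1 > μ_2 (two-sample pooled-variance t-test, right-tailed).
s_p² = [(27−1)·65.03² + (24−1)·59.03²]/(27+24−2) = 3879.51
t = (509 − 484.5)/√[3879.51·(1/27 + 1/24)] = 1.402
df = n₁ + n₂ − 2 = 49
p-value = P(T ≥ 1.402) ≈ 0.0836
Since p ≈ 0.0836 < α = 0.1, reject H0; the evidence is statistically significant.

1.402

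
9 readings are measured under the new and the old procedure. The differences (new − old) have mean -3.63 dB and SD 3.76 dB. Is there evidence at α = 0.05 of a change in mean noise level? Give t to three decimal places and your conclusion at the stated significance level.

H0: μ_d = 0; H1: μ_d ≠ 0 (paired t-test on the differences, two-sided).
t = d̄/(s_d/√n) = -3.63/(3.76/√9) = -2.896
df = n − 1 = 8
Two-sided p-value ≈ 0.020
Since p ≈ 0.020 < α = 0.05, reject H0; the evidence is statistically significant.

t = -2.896; reject H0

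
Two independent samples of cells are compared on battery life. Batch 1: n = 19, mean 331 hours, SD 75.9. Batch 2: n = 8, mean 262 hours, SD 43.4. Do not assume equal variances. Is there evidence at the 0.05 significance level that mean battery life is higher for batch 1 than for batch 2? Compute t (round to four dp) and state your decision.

t = 2.9730; reject H0

Let group 1 = batch 1, group 2 = batch 2. H0: μ_1 = μ_2; H1: μ_1 > μ_2 (Welch's two-sample t-test, right-tailed).
t = (x̄_1 − x̄_2)/√(s_1²/n_1 + s_2²/n_2) = (331 − 262)/√(75.9²/19 + 43.4²/8) = 2.9730
Welch–Satterthwaite df ≈ 22.27
p-value = P(T ≥ 2.9730) ≈ 0.003
Since p ≈ 0.003 < α = 0.05, reject H0; the data support H1.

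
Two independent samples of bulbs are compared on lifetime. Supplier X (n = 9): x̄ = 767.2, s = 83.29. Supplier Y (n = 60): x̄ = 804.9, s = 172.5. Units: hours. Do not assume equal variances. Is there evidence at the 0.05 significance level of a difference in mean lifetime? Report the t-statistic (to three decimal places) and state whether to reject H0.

t = -1.059; fail to reject H0

Let group 1 = supplier X, group 2 = supplier Y. H0: μ_1 = μ_2; H1: μ_1 ≠ μ_2 (Welch's two-sample t-test, two-sided).
t = (x̄_1 − x̄_2)/√(s_1²/n_1 + s_2²/n_2) = (767.2 − 804.9)/√(83.29²/9 + 172.5²/60) = -1.059
Welch–Satterthwaite df ≈ 20.46
Two-sided p-value ≈ 0.3018
Since p ≈ 0.3018 > α = 0.05, fail to reject H0; the data do not provide sufficient evidence against H0.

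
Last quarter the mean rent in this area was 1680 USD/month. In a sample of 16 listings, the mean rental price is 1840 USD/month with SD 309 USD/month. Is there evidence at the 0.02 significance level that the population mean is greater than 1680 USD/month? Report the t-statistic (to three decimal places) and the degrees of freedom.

t = 2.071, df = 15

H0: μ = 1680; H1: μ > 1680 (one-sample t-test, right-tailed).
t = (x̄ − μ₀)/(s/√n) = (1840 − 1680)/(309/√16) = 2.071
df = n − 1 = 15
p-value = P(T ≥ 2.071) ≈ 0.0280
Since p ≈ 0.0280 > α = 0.02, fail to reject H0; the data do not provide sufficient evidence against H0.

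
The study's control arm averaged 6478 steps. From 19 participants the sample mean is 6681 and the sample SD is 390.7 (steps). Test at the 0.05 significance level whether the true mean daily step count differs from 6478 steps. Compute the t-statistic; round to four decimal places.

H0: μ = 6478; H1: μ ≠ 6478 (one-sample t-test, two-sided).
t = (x̄ − μ₀)/(s/√n) = (6681 − 6478)/(390.7/√19) = 2.2648
df = n − 1 = 18
Two-sided p-value ≈ 0.0361
Since p ≈ 0.0361 < α = 0.05, reject H0; the data support H1.

2.2648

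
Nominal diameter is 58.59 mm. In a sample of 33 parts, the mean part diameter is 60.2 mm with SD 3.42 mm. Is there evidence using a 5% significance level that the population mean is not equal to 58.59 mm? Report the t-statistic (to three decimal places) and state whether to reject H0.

H0: μ = 58.59; H1: μ ≠ 58.59 (one-sample t-test, two-sided).
t = (x̄ − μ₀)/(s/√n) = (60.2 − 58.59)/(3.42/√33) = 2.704
df = n − 1 = 32
Two-sided p-value ≈ 0.0109
Since p ≈ 0.0109 < α = 0.05, reject H0; the data support H1.

t = 2.704; reject H0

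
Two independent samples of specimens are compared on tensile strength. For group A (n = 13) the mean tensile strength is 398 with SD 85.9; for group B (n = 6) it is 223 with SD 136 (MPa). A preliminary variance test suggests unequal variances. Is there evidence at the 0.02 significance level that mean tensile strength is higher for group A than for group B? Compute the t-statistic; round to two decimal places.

Let group 1 = group A, group 2 = group B. H0: μ_1 = μ_2; H1: μ_1 > μ_2 (Welch's two-sample t-test, right-tailed).
t = (x̄_1 − x̄_2)/√(s_1²/n_1 + s_2²/n_2) = (398 − 223)/√(85.9²/13 + 136²/6) = 2.90
Welch–Satterthwaite df ≈ 6.91
p-value = P(T ≥ 2.90) ≈ 0.0117
Since p ≈ 0.0117 < α = 0.02, reject H0; the data support H1.

2.90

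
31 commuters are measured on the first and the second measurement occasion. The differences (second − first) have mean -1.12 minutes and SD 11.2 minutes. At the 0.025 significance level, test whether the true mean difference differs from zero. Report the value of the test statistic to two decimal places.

H0: μ_d = 0; H1: μ_d ≠ 0 (paired t-test on the differences, two-sided).
t = d̄/(s_d/√n) = -1.12/(11.2/√31) = -0.56
df = n − 1 = 30
Two-sided p-value ≈ 0.582
Since p ≈ 0.582 > α = 0.025, fail to reject H0; the evidence is not statistically significant.

-0.56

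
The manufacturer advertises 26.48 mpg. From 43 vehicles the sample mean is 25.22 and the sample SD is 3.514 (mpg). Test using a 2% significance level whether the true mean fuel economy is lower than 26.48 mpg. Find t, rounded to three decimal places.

-2.351

H0: μ = 26.48; H1: μ < 26.48 (one-sample t-test, left-tailed).
t = (x̄ − μ₀)/(s/√n) = (25.22 − 26.48)/(3.514/√43) = -2.351
df = n − 1 = 42
p-value = P(T ≤ -2.351) ≈ 0.0117
Since p ≈ 0.0117 < α = 0.02, reject H0; the evidence is statistically significant.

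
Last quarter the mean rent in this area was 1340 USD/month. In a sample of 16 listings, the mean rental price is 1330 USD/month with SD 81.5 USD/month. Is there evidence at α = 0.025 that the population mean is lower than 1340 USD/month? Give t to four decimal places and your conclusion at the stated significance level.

H0: μ = 1340; H1: μ < 1340 (one-sample t-test, left-tailed).
t = (x̄ − μ₀)/(s/√n) = (1330 − 1340)/(81.5/√16) = -0.4908
df = n − 1 = 15
p-value = P(T ≤ -0.4908) ≈ 0.3153
Since p ≈ 0.3153 > α = 0.025, fail to reject H0; the evidence is not statistically significant.

t = -0.4908; fail to reject H0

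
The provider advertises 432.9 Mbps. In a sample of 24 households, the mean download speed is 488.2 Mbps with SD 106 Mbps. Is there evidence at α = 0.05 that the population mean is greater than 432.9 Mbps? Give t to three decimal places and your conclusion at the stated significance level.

H0: μ = 432.9; H1: μ > 432.9 (one-sample t-test, right-tailed).
t = (x̄ − μ₀)/(s/√n) = (488.2 − 432.9)/(106/√24) = 2.556
df = n − 1 = 23
p-value = P(T ≥ 2.556) ≈ 0.0088
Since p ≈ 0.0088 < α = 0.05, reject H0; the data support H1.

t = 2.556; reject H0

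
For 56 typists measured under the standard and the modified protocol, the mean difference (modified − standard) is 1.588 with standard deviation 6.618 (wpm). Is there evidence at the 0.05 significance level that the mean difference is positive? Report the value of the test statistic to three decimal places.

1.796

H0: μ_d = 0; H1: μ_d > 0 (paired t-test on the differences, right-tailed).
t = d̄/(s_d/√n) = 1.588/(6.618/√56) = 1.796
df = n − 1 = 55
p-value = P(T ≥ 1.796) ≈ 0.0390
Since p ≈ 0.0390 < α = 0.05, reject H0; the data support H1.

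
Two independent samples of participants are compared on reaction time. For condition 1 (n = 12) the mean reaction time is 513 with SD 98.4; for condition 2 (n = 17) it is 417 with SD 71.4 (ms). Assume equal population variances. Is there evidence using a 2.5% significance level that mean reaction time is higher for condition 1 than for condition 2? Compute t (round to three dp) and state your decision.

Let group 1 = condition 1, group 2 = condition 2. H0: μ_1 = μ_2; H1: μ_1 > μ_2 (two-sample pooled-variance t-test, right-tailed).
s_p² = [(12−1)·98.4² + (17−1)·71.4²]/(12+17−2) = 6965.76
t = (513 − 417)/√[6965.76·(1/12 + 1/17)] = 3.051
df = n₁ + n₂ − 2 = 27
p-value = P(T ≥ 3.051) ≈ 0.003
Since p ≈ 0.003 < α = 0.025, reject H0; the data support H1.

t = 3.051; reject H0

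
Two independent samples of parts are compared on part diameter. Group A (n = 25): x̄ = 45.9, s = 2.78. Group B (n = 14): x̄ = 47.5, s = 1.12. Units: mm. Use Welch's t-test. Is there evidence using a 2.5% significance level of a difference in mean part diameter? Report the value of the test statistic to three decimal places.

-2.534

Let group 1 = group A, group 2 = group B. H0: μ_1 = μ_2; H1: μ_1 ≠ μ_2 (Welch's two-sample t-test, two-sided).
t = (x̄_1 − x̄_2)/√(s_1²/n_1 + s_2²/n_2) = (45.9 − 47.5)/√(2.78²/25 + 1.12²/14) = -2.534
Welch–Satterthwaite df ≈ 34.57
Two-sided p-value ≈ 0.016
Since p ≈ 0.016 < α = 0.025, reject H0; the data support H1.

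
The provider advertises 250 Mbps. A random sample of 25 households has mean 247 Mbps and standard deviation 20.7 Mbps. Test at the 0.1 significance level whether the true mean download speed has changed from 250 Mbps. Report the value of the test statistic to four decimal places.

H0: μ = 250; H1: μ ≠ 250 (one-sample t-test, two-sided).
t = (x̄ − μ₀)/(s/√n) = (247 − 250)/(20.7/√25) = -0.7246
df = n − 1 = 24
Two-sided p-value ≈ 0.4757
Since p ≈ 0.4757 > α = 0.1, fail to reject H0; the data do not provide sufficient evidence against H0.

-0.7246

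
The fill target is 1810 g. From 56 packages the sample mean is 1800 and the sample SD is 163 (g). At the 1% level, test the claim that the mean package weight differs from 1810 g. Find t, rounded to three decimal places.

-0.459

H0: μ = 1810; H1: μ ≠ 1810 (one-sample t-test, two-sided).
t = (x̄ − μ₀)/(s/√n) = (1800 − 1810)/(163/√56) = -0.459
df = n − 1 = 55
Two-sided p-value ≈ 0.648
Since p ≈ 0.648 > α = 0.01, fail to reject H0; the data do not provide sufficient evidence against H0.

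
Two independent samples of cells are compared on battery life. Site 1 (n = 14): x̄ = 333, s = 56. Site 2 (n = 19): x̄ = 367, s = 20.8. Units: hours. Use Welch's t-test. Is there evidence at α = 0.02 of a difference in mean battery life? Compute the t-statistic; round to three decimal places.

-2.164

Let group 1 = site 1, group 2 = site 2. H0: μ_1 = μ_2; H1: μ_1 ≠ μ_2 (Welch's two-sample t-test, two-sided).
t = (x̄_1 − x̄_2)/√(s_1²/n_1 + s_2²/n_2) = (333 − 367)/√(56²/14 + 20.8²/19) = -2.164
Welch–Satterthwaite df ≈ 15.66
Two-sided p-value ≈ 0.046
Since p ≈ 0.046 > α = 0.02, fail to reject H0; the data do not provide sufficient evidence against H0.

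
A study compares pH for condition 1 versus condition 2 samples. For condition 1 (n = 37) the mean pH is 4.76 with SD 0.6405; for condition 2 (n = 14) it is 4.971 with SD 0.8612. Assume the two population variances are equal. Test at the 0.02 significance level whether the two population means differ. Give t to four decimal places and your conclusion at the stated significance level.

t = -0.9527; fail to reject H0

Let group 1 = condition 1, group 2 = condition 2. H0: μ_1 = μ_2; H1: μ_1 ≠ μ_2 (two-sample pooled-variance t-test, two-sided).
s_p² = [(37−1)·0.6405² + (14−1)·0.8612²]/(37+14−2) = 0.498169
t = (4.76 − 4.971)/√[0.498169·(1/37 + 1/14)] = -0.9527
df = n₁ + n₂ − 2 = 49
Two-sided p-value ≈ 0.3454
Since p ≈ 0.3454 > α = 0.02, fail to reject H0; the evidence is not statistically significant.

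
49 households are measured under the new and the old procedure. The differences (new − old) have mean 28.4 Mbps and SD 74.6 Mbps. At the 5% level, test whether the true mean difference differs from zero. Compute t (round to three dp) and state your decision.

t = 2.665; reject H0

H0: μ_d = 0; H1: μ_d ≠ 0 (paired t-test on the differences, two-sided).
t = d̄/(s_d/√n) = 28.4/(74.6/√49) = 2.665
df = n − 1 = 48
Two-sided p-value ≈ 0.0105
Since p ≈ 0.0105 < α = 0.05, reject H0; the data support H1.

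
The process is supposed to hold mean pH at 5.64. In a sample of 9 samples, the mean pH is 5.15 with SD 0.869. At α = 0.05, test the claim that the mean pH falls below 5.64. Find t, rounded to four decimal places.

H0: μ = 5.64; H1: μ < 5.64 (one-sample t-test, left-tailed).
t = (x̄ − μ₀)/(s/√n) = (5.15 − 5.64)/(0.869/√9) = -1.6916
df = n − 1 = 8
p-value = P(T ≤ -1.6916) ≈ 0.0646
Since p ≈ 0.0646 > α = 0.05, fail to reject H0; the data do not provide sufficient evidence against H0.

-1.6916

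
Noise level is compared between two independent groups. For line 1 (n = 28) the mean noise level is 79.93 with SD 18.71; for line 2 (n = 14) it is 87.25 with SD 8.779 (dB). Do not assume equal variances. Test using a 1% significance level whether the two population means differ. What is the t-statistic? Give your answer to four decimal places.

-1.7250

Let group 1 = line 1, group 2 = line 2. H0: μ_1 = μ_2; H1: μ_1 ≠ μ_2 (Welch's two-sample t-test, two-sided).
t = (x̄_1 − x̄_2)/√(s_1²/n_1 + s_2²/n_2) = (79.93 − 87.25)/√(18.71²/28 + 8.779²/14) = -1.7250
Welch–Satterthwaite df ≈ 39.93
Two-sided p-value ≈ 0.0923
Since p ≈ 0.0923 > α = 0.01, fail to reject H0; the evidence is not statistically significant.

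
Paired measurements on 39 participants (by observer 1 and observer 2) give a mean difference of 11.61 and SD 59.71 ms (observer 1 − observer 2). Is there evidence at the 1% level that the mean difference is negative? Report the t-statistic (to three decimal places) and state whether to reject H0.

t = 1.214; fail to reject H0

H0: μ_d = 0; H1: μ_d < 0 (paired t-test on the differences, left-tailed).
t = d̄/(s_d/√n) = 11.61/(59.71/√39) = 1.214
df = n − 1 = 38
p-value = P(T ≤ 1.214) ≈ 0.884
Since p ≈ 0.884 > α = 0.01, fail to reject H0; the evidence is not statistically significant.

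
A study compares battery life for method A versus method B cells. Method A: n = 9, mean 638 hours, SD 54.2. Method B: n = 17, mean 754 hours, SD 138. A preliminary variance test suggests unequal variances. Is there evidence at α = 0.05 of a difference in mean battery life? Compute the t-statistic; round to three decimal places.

Let group 1 = method A, group 2 = method B. H0: μ_1 = μ_2; H1: μ_1 ≠ μ_2 (Welch's two-sample t-test, two-sided).
t = (x̄_1 − x̄_2)/√(s_1²/n_1 + s_2²/n_2) = (638 − 754)/√(54.2²/9 + 138²/17) = -3.050
Welch–Satterthwaite df ≈ 22.81
Two-sided p-value ≈ 0.0057
Since p ≈ 0.0057 < α = 0.05, reject H0; the data support H1.

-3.050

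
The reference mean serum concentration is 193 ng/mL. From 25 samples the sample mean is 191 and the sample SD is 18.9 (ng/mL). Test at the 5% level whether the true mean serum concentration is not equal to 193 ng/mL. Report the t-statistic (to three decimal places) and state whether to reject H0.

H0: μ = 193; H1: μ ≠ 193 (one-sample t-test, two-sided).
t = (x̄ − μ₀)/(s/√n) = (191 − 193)/(18.9/√25) = -0.529
df = n − 1 = 24
Two-sided p-value ≈ 0.6016
Since p ≈ 0.6016 > α = 0.05, fail to reject H0; the evidence is not statistically significant.

t = -0.529; fail to reject H0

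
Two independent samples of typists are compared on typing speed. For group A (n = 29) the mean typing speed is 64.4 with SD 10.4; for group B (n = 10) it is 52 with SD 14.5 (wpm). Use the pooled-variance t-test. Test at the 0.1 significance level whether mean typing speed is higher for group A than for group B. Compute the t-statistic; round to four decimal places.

2.9321

Let group 1 = group A, group 2 = group B. H0: μ_1 = μ_2; H1: μ_1 > μ_2 (two-sample pooled-variance t-test, right-tailed).
s_p² = [(29−1)·10.4² + (10−1)·14.5²]/(29+10−2) = 132.993
t = (64.4 − 52)/√[132.993·(1/29 + 1/10)] = 2.9321
df = n₁ + n₂ − 2 = 37
p-value = P(T ≥ 2.9321) ≈ 0.003
Since p ≈ 0.003 < α = 0.1, reject H0; the evidence is statistically significant.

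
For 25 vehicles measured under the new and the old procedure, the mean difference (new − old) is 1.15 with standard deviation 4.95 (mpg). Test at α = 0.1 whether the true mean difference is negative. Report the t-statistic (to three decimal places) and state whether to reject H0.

H0: μ_d = 0; H1: μ_d < 0 (paired t-test on the differences, left-tailed).
t = d̄/(s_d/√n) = 1.15/(4.95/√25) = 1.162
df = n − 1 = 24
p-value = P(T ≤ 1.162) ≈ 0.8716
Since p ≈ 0.8716 > α = 0.1, fail to reject H0; the data do not provide sufficient evidence against H0.

t = 1.162; fail to reject H0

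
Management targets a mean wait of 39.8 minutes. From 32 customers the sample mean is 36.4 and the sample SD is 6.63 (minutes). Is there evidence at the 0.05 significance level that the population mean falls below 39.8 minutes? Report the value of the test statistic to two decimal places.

H0: μ = 39.8; H1: μ < 39.8 (one-sample t-test, left-tailed).
t = (x̄ − μ₀)/(s/√n) = (36.4 − 39.8)/(6.63/√32) = -2.90
df = n − 1 = 31
p-value = P(T ≤ -2.90) ≈ 0.003
Since p ≈ 0.003 < α = 0.05, reject H0; the data support H1.

-2.90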